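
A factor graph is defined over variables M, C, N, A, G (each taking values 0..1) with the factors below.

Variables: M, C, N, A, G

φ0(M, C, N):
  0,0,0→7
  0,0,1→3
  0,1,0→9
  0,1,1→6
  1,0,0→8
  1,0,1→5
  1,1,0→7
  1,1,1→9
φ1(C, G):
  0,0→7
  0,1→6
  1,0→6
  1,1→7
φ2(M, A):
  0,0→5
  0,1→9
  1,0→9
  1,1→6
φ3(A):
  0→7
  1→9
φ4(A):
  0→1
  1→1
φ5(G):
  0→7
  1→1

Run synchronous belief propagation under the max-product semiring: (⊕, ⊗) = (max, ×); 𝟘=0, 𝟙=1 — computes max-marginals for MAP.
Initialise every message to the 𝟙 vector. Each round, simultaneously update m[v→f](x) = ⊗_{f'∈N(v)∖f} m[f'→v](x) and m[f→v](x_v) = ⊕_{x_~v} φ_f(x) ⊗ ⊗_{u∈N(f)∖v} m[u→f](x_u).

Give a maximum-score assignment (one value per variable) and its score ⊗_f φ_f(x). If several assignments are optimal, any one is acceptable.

init: all messages = 𝟙 over 2 values
r1 m[φ0→M] = [9, 9]
r1 m[φ0→C] = [8, 9]
r1 m[φ0→N] = [9, 9]
r1 m[φ1→C] = [7, 7]
r1 m[φ1→G] = [7, 7]
r1 m[φ2→M] = [9, 9]
r1 m[φ2→A] = [9, 9]
r1 m[φ3→A] = [7, 9]
r1 m[φ4→A] = [1, 1]
r1 m[φ5→G] = [7, 1]
r1 m[M→φ0] = [1, 1]
r1 m[M→φ2] = [1, 1]
r1 m[C→φ0] = [1, 1]
r1 m[C→φ1] = [1, 1]
r1 m[N→φ0] = [1, 1]
r1 m[A→φ2] = [1, 1]
r1 m[A→φ3] = [1, 1]
r1 m[A→φ4] = [1, 1]
r1 m[G→φ1] = [1, 1]
r1 m[G→φ5] = [1, 1]
r2 m[φ0→M] = [9, 9]
r2 m[φ0→C] = [8, 9]
r2 m[φ0→N] = [9, 9]
r2 m[φ1→C] = [7, 7]
r2 m[φ1→G] = [7, 7]
r2 m[φ2→M] = [9, 9]
r2 m[φ2→A] = [9, 9]
r2 m[φ3→A] = [7, 9]
r2 m[φ4→A] = [1, 1]
r2 m[φ5→G] = [7, 1]
r2 m[M→φ0] = [9, 9]
r2 m[M→φ2] = [9, 9]
r2 m[C→φ0] = [7, 7]
r2 m[C→φ1] = [8, 9]
r2 m[N→φ0] = [1, 1]
r2 m[A→φ2] = [7, 9]
r2 m[A→φ3] = [9, 9]
r2 m[A→φ4] = [63, 81]
r2 m[G→φ1] = [7, 1]
r2 m[G→φ5] = [7, 7]
r3 m[φ0→M] = [63, 63]
r3 m[φ0→C] = [72, 81]
r3 m[φ0→N] = [567, 567]
r3 m[φ1→C] = [49, 42]
r3 m[φ1→G] = [56, 63]
r3 m[φ2→M] = [81, 63]
r3 m[φ2→A] = [81, 81]
r3 m[φ3→A] = [7, 9]
r3 m[φ4→A] = [1, 1]
r3 m[φ5→G] = [7, 1]
r3 m[M→φ0] = [9, 9]
r3 m[M→φ2] = [9, 9]
r3 m[C→φ0] = [7, 7]
r3 m[C→φ1] = [8, 9]
r3 m[N→φ0] = [1, 1]
r3 m[A→φ2] = [7, 9]
r3 m[A→φ3] = [9, 9]
r3 m[A→φ4] = [63, 81]
r3 m[G→φ1] = [7, 1]
r3 m[G→φ5] = [7, 7]
r4 m[φ0→M] = [63, 63]
r4 m[φ0→C] = [72, 81]
r4 m[φ0→N] = [567, 567]
r4 m[φ1→C] = [49, 42]
r4 m[φ1→G] = [56, 63]
r4 m[φ2→M] = [81, 63]
r4 m[φ2→A] = [81, 81]
r4 m[φ3→A] = [7, 9]
r4 m[φ4→A] = [1, 1]
r4 m[φ5→G] = [7, 1]
r4 m[M→φ0] = [81, 63]
r4 m[M→φ2] = [63, 63]
r4 m[C→φ0] = [49, 42]
r4 m[C→φ1] = [72, 81]
r4 m[N→φ0] = [1, 1]
r4 m[A→φ2] = [7, 9]
r4 m[A→φ3] = [81, 81]
r4 m[A→φ4] = [567, 729]
r4 m[G→φ1] = [7, 1]
r4 m[G→φ5] = [56, 63]
r5 m[φ0→M] = [378, 392]
r5 m[φ0→C] = [567, 729]
r5 m[φ0→N] = [30618, 23814]
r5 m[φ1→C] = [49, 42]
r5 m[φ1→G] = [504, 567]
r5 m[φ2→M] = [81, 63]
r5 m[φ2→A] = [567, 567]
r5 m[φ3→A] = [7, 9]
r5 m[φ4→A] = [1, 1]
r5 m[φ5→G] = [7, 1]
r5 m[M→φ0] = [81, 63]
r5 m[M→φ2] = [63, 63]
r5 m[C→φ0] = [49, 42]
r5 m[C→φ1] = [72, 81]
r5 m[N→φ0] = [1, 1]
r5 m[A→φ2] = [7, 9]
r5 m[A→φ3] = [81, 81]
r5 m[A→φ4] = [567, 729]
r5 m[G→φ1] = [7, 1]
r5 m[G→φ5] = [56, 63]
r6 m[φ0→M] = [378, 392]
r6 m[φ0→C] = [567, 729]
r6 m[φ0→N] = [30618, 23814]
r6 m[φ1→C] = [49, 42]
r6 m[φ1→G] = [504, 567]
r6 m[φ2→M] = [81, 63]
r6 m[φ2→A] = [567, 567]
r6 m[φ3→A] = [7, 9]
r6 m[φ4→A] = [1, 1]
r6 m[φ5→G] = [7, 1]
r6 m[M→φ0] = [81, 63]
r6 m[M→φ2] = [378, 392]
r6 m[C→φ0] = [49, 42]
r6 m[C→φ1] = [567, 729]
r6 m[N→φ0] = [1, 1]
r6 m[A→φ2] = [7, 9]
r6 m[A→φ3] = [567, 567]
r6 m[A→φ4] = [3969, 5103]
r6 m[G→φ1] = [7, 1]
r6 m[G→φ5] = [504, 567]
r7 m[φ0→M] = [378, 392]
r7 m[φ0→C] = [567, 729]
r7 m[φ0→N] = [30618, 23814]
r7 m[φ1→C] = [49, 42]
r7 m[φ1→G] = [4374, 5103]
r7 m[φ2→M] = [81, 63]
r7 m[φ2→A] = [3528, 3402]
r7 m[φ3→A] = [7, 9]
r7 m[φ4→A] = [1, 1]
r7 m[φ5→G] = [7, 1]
r7 m[M→φ0] = [81, 63]
r7 m[M→φ2] = [378, 392]
r7 m[C→φ0] = [49, 42]
r7 m[C→φ1] = [567, 729]
r7 m[N→φ0] = [1, 1]
r7 m[A→φ2] = [7, 9]
r7 m[A→φ3] = [567, 567]
r7 m[A→φ4] = [3969, 5103]
r7 m[G→φ1] = [7, 1]
r7 m[G→φ5] = [504, 567]
r8 m[φ0→M] = [378, 392]
r8 m[φ0→C] = [567, 729]
r8 m[φ0→N] = [30618, 23814]
r8 m[φ1→C] = [49, 42]
r8 m[φ1→G] = [4374, 5103]
r8 m[φ2→M] = [81, 63]
r8 m[φ2→A] = [3528, 3402]
r8 m[φ3→A] = [7, 9]
r8 m[φ4→A] = [1, 1]
r8 m[φ5→G] = [7, 1]
r8 m[M→φ0] = [81, 63]
r8 m[M→φ2] = [378, 392]
r8 m[C→φ0] = [49, 42]
r8 m[C→φ1] = [567, 729]
r8 m[N→φ0] = [1, 1]
r8 m[A→φ2] = [7, 9]
r8 m[A→φ3] = [3528, 3402]
r8 m[A→φ4] = [24696, 30618]
r8 m[G→φ1] = [7, 1]
r8 m[G→φ5] = [4374, 5103]
r9 m[φ0→M] = [378, 392]
r9 m[φ0→C] = [567, 729]
r9 m[φ0→N] = [30618, 23814]
r9 m[φ1→C] = [49, 42]
r9 m[φ1→G] = [4374, 5103]
r9 m[φ2→M] = [81, 63]
r9 m[φ2→A] = [3528, 3402]
r9 m[φ3→A] = [7, 9]
r9 m[φ4→A] = [1, 1]
r9 m[φ5→G] = [7, 1]
r9 m[M→φ0] = [81, 63]
r9 m[M→φ2] = [378, 392]
r9 m[C→φ0] = [49, 42]
r9 m[C→φ1] = [567, 729]
r9 m[N→φ0] = [1, 1]
r9 m[A→φ2] = [7, 9]
r9 m[A→φ3] = [3528, 3402]
r9 m[A→φ4] = [24696, 30618]
r9 m[G→φ1] = [7, 1]
r9 m[G→φ5] = [4374, 5103]
fixed point reached at round 9
traceback from M: (M=0, C=1, N=0, A=1, G=0), score=30618

assignment: (M=0, C=1, N=0, A=1, G=0); score = 30618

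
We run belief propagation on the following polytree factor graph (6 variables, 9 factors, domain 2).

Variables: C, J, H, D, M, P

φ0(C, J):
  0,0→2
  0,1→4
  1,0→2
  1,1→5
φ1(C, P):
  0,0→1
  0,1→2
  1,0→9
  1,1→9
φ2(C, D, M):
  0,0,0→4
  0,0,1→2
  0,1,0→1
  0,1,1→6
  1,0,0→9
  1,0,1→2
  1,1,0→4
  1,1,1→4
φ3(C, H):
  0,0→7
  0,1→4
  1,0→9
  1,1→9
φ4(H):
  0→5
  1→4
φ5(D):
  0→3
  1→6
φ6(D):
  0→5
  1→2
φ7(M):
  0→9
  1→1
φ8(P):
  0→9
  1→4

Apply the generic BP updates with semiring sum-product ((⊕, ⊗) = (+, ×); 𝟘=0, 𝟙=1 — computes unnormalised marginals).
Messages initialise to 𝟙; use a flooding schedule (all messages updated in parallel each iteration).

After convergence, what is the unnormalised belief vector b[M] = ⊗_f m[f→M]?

init: all messages = 𝟙 over 2 values
r1 m[φ0→C] = [6, 7]
r1 m[φ0→J] = [4, 9]
r1 m[φ1→C] = [3, 18]
r1 m[φ1→P] = [10, 11]
r1 m[φ2→C] = [13, 19]
r1 m[φ2→D] = [17, 15]
r1 m[φ2→M] = [18, 14]
r1 m[φ3→C] = [11, 18]
r1 m[φ3→H] = [16, 13]
r1 m[φ4→H] = [5, 4]
r1 m[φ5→D] = [3, 6]
r1 m[φ6→D] = [5, 2]
r1 m[φ7→M] = [9, 1]
r1 m[φ8→P] = [9, 4]
r1 m[C→φ0] = [1, 1]
r1 m[C→φ1] = [1, 1]
r1 m[C→φ2] = [1, 1]
r1 m[C→φ3] = [1, 1]
r1 m[J→φ0] = [1, 1]
r1 m[H→φ3] = [1, 1]
r1 m[H→φ4] = [1, 1]
r1 m[D→φ2] = [1, 1]
r1 m[D→φ5] = [1, 1]
r1 m[D→φ6] = [1, 1]
r1 m[M→φ2] = [1, 1]
r1 m[M→φ7] = [1, 1]
r1 m[P→φ1] = [1, 1]
r1 m[P→φ8] = [1, 1]
r2 m[φ0→C] = [6, 7]
r2 m[φ0→J] = [4, 9]
r2 m[φ1→C] = [3, 18]
r2 m[φ1→P] = [10, 11]
r2 m[φ2→C] = [13, 19]
r2 m[φ2→D] = [17, 15]
r2 m[φ2→M] = [18, 14]
r2 m[φ3→C] = [11, 18]
r2 m[φ3→H] = [16, 13]
r2 m[φ4→H] = [5, 4]
r2 m[φ5→D] = [3, 6]
r2 m[φ6→D] = [5, 2]
r2 m[φ7→M] = [9, 1]
r2 m[φ8→P] = [9, 4]
r2 m[C→φ0] = [429, 6156]
r2 m[C→φ1] = [858, 2394]
r2 m[C→φ2] = [198, 2268]
r2 m[C→φ3] = [234, 2394]
r2 m[J→φ0] = [1, 1]
r2 m[H→φ3] = [5, 4]
r2 m[H→φ4] = [16, 13]
r2 m[D→φ2] = [15, 12]
r2 m[D→φ5] = [85, 30]
r2 m[D→φ6] = [51, 90]
r2 m[M→φ2] = [9, 1]
r2 m[M→φ7] = [18, 14]
r2 m[P→φ1] = [9, 4]
r2 m[P→φ8] = [10, 11]
r3 m[φ0→C] = [6, 7]
r3 m[φ0→J] = [13170, 32496]
r3 m[φ1→C] = [17, 117]
r3 m[φ1→P] = [22404, 23262]
r3 m[φ2→C] = [750, 1725]
r3 m[φ2→D] = [195768, 93690]
r3 m[φ2→M] = [429300, 197100]
r3 m[φ3→C] = [51, 81]
r3 m[φ3→H] = [23184, 22482]
r3 m[φ4→H] = [5, 4]
r3 m[φ5→D] = [3, 6]
r3 m[φ6→D] = [5, 2]
r3 m[φ7→M] = [9, 1]
r3 m[φ8→P] = [9, 4]
r3 m[C→φ0] = [429, 6156]
r3 m[C→φ1] = [858, 2394]
r3 m[C→φ2] = [198, 2268]
r3 m[C→φ3] = [234, 2394]
r3 m[J→φ0] = [1, 1]
r3 m[H→φ3] = [5, 4]
r3 m[H→φ4] = [16, 13]
r3 m[D→φ2] = [15, 12]
r3 m[D→φ5] = [85, 30]
r3 m[D→φ6] = [51, 90]
r3 m[M→φ2] = [9, 1]
r3 m[M→φ7] = [18, 14]
r3 m[P→φ1] = [9, 4]
r3 m[P→φ8] = [10, 11]
r4 m[φ0→C] = [6, 7]
r4 m[φ0→J] = [13170, 32496]
r4 m[φ1→C] = [17, 117]
r4 m[φ1→P] = [22404, 23262]
r4 m[φ2→C] = [750, 1725]
r4 m[φ2→D] = [195768, 93690]
r4 m[φ2→M] = [429300, 197100]
r4 m[φ3→C] = [51, 81]
r4 m[φ3→H] = [23184, 22482]
r4 m[φ4→H] = [5, 4]
r4 m[φ5→D] = [3, 6]
r4 m[φ6→D] = [5, 2]
r4 m[φ7→M] = [9, 1]
r4 m[φ8→P] = [9, 4]
r4 m[C→φ0] = [650250, 16347825]
r4 m[C→φ1] = [229500, 978075]
r4 m[C→φ2] = [5202, 66339]
r4 m[C→φ3] = [76500, 1412775]
r4 m[J→φ0] = [1, 1]
r4 m[H→φ3] = [5, 4]
r4 m[H→φ4] = [23184, 22482]
r4 m[D→φ2] = [15, 12]
r4 m[D→φ5] = [978840, 187380]
r4 m[D→φ6] = [587304, 562140]
r4 m[M→φ2] = [9, 1]
r4 m[M→φ7] = [429300, 197100]
r4 m[P→φ1] = [9, 4]
r4 m[P→φ8] = [22404, 23262]
r5 m[φ0→C] = [6, 7]
r5 m[φ0→J] = [33996150, 84340125]
r5 m[φ1→C] = [17, 117]
r5 m[φ1→P] = [9032175, 9261675]
r5 m[φ2→C] = [750, 1725]
r5 m[φ2→D] = [5703813, 2731590]
r5 m[φ2→M] = [12514581, 5705046]
r5 m[φ3→C] = [51, 81]
r5 m[φ3→H] = [13250475, 13020975]
r5 m[φ4→H] = [5, 4]
r5 m[φ5→D] = [3, 6]
r5 m[φ6→D] = [5, 2]
r5 m[φ7→M] = [9, 1]
r5 m[φ8→P] = [9, 4]
r5 m[C→φ0] = [650250, 16347825]
r5 m[C→φ1] = [229500, 978075]
r5 m[C→φ2] = [5202, 66339]
r5 m[C→φ3] = [76500, 1412775]
r5 m[J→φ0] = [1, 1]
r5 m[H→φ3] = [5, 4]
r5 m[H→φ4] = [23184, 22482]
r5 m[D→φ2] = [15, 12]
r5 m[D→φ5] = [978840, 187380]
r5 m[D→φ6] = [587304, 562140]
r5 m[M→φ2] = [9, 1]
r5 m[M→φ7] = [429300, 197100]
r5 m[P→φ1] = [9, 4]
r5 m[P→φ8] = [22404, 23262]
r6 m[φ0→C] = [6, 7]
r6 m[φ0→J] = [33996150, 84340125]
r6 m[φ1→C] = [17, 117]
r6 m[φ1→P] = [9032175, 9261675]
r6 m[φ2→C] = [750, 1725]
r6 m[φ2→D] = [5703813, 2731590]
r6 m[φ2→M] = [12514581, 5705046]
r6 m[φ3→C] = [51, 81]
r6 m[φ3→H] = [13250475, 13020975]
r6 m[φ4→H] = [5, 4]
r6 m[φ5→D] = [3, 6]
r6 m[φ6→D] = [5, 2]
r6 m[φ7→M] = [9, 1]
r6 m[φ8→P] = [9, 4]
r6 m[C→φ0] = [650250, 16347825]
r6 m[C→φ1] = [229500, 978075]
r6 m[C→φ2] = [5202, 66339]
r6 m[C→φ3] = [76500, 1412775]
r6 m[J→φ0] = [1, 1]
r6 m[H→φ3] = [5, 4]
r6 m[H→φ4] = [13250475, 13020975]
r6 m[D→φ2] = [15, 12]
r6 m[D→φ5] = [28519065, 5463180]
r6 m[D→φ6] = [17111439, 16389540]
r6 m[M→φ2] = [9, 1]
r6 m[M→φ7] = [12514581, 5705046]
r6 m[P→φ1] = [9, 4]
r6 m[P→φ8] = [9032175, 9261675]
r7 m[φ0→C] = [6, 7]
r7 m[φ0→J] = [33996150, 84340125]
r7 m[φ1→C] = [17, 117]
r7 m[φ1→P] = [9032175, 9261675]
r7 m[φ2→C] = [750, 1725]
r7 m[φ2→D] = [5703813, 2731590]
r7 m[φ2→M] = [12514581, 5705046]
r7 m[φ3→C] = [51, 81]
r7 m[φ3→H] = [13250475, 13020975]
r7 m[φ4→H] = [5, 4]
r7 m[φ5→D] = [3, 6]
r7 m[φ6→D] = [5, 2]
r7 m[φ7→M] = [9, 1]
r7 m[φ8→P] = [9, 4]
r7 m[C→φ0] = [650250, 16347825]
r7 m[C→φ1] = [229500, 978075]
r7 m[C→φ2] = [5202, 66339]
r7 m[C→φ3] = [76500, 1412775]
r7 m[J→φ0] = [1, 1]
r7 m[H→φ3] = [5, 4]
r7 m[H→φ4] = [13250475, 13020975]
r7 m[D→φ2] = [15, 12]
r7 m[D→φ5] = [28519065, 5463180]
r7 m[D→φ6] = [17111439, 16389540]
r7 m[M→φ2] = [9, 1]
r7 m[M→φ7] = [12514581, 5705046]
r7 m[P→φ1] = [9, 4]
r7 m[P→φ8] = [9032175, 9261675]
fixed point reached at round 7
b[M] = ⊗ incoming = [112631229, 5705046]

b[M] = [112631229, 5705046]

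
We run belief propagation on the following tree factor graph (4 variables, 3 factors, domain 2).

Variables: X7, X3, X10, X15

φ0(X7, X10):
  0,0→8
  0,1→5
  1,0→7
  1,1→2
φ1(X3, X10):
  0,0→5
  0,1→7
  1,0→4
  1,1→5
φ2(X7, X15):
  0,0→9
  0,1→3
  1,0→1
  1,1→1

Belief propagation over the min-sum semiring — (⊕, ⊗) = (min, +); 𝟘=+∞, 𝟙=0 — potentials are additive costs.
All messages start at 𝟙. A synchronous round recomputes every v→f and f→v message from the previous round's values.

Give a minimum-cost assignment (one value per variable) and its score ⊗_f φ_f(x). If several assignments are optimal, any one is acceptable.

assignment: (X7=1, X3=1, X10=1, X15=0); score = 8

init: all messages = 𝟙 over 2 values
r1 m[φ0→X7] = [5, 2]
r1 m[φ0→X10] = [7, 2]
r1 m[φ1→X3] = [5, 4]
r1 m[φ1→X10] = [4, 5]
r1 m[φ2→X7] = [3, 1]
r1 m[φ2→X15] = [1, 1]
r1 m[X7→φ0] = [0, 0]
r1 m[X7→φ2] = [0, 0]
r1 m[X3→φ1] = [0, 0]
r1 m[X10→φ0] = [0, 0]
r1 m[X10→φ1] = [0, 0]
r1 m[X15→φ2] = [0, 0]
r2 m[φ0→X7] = [5, 2]
r2 m[φ0→X10] = [7, 2]
r2 m[φ1→X3] = [5, 4]
r2 m[φ1→X10] = [4, 5]
r2 m[φ2→X7] = [3, 1]
r2 m[φ2→X15] = [1, 1]
r2 m[X7→φ0] = [3, 1]
r2 m[X7→φ2] = [5, 2]
r2 m[X3→φ1] = [0, 0]
r2 m[X10→φ0] = [4, 5]
r2 m[X10→φ1] = [7, 2]
r2 m[X15→φ2] = [0, 0]
r3 m[φ0→X7] = [10, 7]
r3 m[φ0→X10] = [8, 3]
r3 m[φ1→X3] = [9, 7]
r3 m[φ1→X10] = [4, 5]
r3 m[φ2→X7] = [3, 1]
r3 m[φ2→X15] = [3, 3]
r3 m[X7→φ0] = [3, 1]
r3 m[X7→φ2] = [5, 2]
r3 m[X3→φ1] = [0, 0]
r3 m[X10→φ0] = [4, 5]
r3 m[X10→φ1] = [7, 2]
r3 m[X15→φ2] = [0, 0]
r4 m[φ0→X7] = [10, 7]
r4 m[φ0→X10] = [8, 3]
r4 m[φ1→X3] = [9, 7]
r4 m[φ1→X10] = [4, 5]
r4 m[φ2→X7] = [3, 1]
r4 m[φ2→X15] = [3, 3]
r4 m[X7→φ0] = [3, 1]
r4 m[X7→φ2] = [10, 7]
r4 m[X3→φ1] = [0, 0]
r4 m[X10→φ0] = [4, 5]
r4 m[X10→φ1] = [8, 3]
r4 m[X15→φ2] = [0, 0]
r5 m[φ0→X7] = [10, 7]
r5 m[φ0→X10] = [8, 3]
r5 m[φ1→X3] = [10, 8]
r5 m[φ1→X10] = [4, 5]
r5 m[φ2→X7] = [3, 1]
r5 m[φ2→X15] = [8, 8]
r5 m[X7→φ0] = [3, 1]
r5 m[X7→φ2] = [10, 7]
r5 m[X3→φ1] = [0, 0]
r5 m[X10→φ0] = [4, 5]
r5 m[X10→φ1] = [8, 3]
r5 m[X15→φ2] = [0, 0]
r6 m[φ0→X7] = [10, 7]
r6 m[φ0→X10] = [8, 3]
r6 m[φ1→X3] = [10, 8]
r6 m[φ1→X10] = [4, 5]
r6 m[φ2→X7] = [3, 1]
r6 m[φ2→X15] = [8, 8]
r6 m[X7→φ0] = [3, 1]
r6 m[X7→φ2] = [10, 7]
r6 m[X3→φ1] = [0, 0]
r6 m[X10→φ0] = [4, 5]
r6 m[X10→φ1] = [8, 3]
r6 m[X15→φ2] = [0, 0]
fixed point reached at round 6
traceback from X7: (X7=1, X3=1, X10=1, X15=0), score=8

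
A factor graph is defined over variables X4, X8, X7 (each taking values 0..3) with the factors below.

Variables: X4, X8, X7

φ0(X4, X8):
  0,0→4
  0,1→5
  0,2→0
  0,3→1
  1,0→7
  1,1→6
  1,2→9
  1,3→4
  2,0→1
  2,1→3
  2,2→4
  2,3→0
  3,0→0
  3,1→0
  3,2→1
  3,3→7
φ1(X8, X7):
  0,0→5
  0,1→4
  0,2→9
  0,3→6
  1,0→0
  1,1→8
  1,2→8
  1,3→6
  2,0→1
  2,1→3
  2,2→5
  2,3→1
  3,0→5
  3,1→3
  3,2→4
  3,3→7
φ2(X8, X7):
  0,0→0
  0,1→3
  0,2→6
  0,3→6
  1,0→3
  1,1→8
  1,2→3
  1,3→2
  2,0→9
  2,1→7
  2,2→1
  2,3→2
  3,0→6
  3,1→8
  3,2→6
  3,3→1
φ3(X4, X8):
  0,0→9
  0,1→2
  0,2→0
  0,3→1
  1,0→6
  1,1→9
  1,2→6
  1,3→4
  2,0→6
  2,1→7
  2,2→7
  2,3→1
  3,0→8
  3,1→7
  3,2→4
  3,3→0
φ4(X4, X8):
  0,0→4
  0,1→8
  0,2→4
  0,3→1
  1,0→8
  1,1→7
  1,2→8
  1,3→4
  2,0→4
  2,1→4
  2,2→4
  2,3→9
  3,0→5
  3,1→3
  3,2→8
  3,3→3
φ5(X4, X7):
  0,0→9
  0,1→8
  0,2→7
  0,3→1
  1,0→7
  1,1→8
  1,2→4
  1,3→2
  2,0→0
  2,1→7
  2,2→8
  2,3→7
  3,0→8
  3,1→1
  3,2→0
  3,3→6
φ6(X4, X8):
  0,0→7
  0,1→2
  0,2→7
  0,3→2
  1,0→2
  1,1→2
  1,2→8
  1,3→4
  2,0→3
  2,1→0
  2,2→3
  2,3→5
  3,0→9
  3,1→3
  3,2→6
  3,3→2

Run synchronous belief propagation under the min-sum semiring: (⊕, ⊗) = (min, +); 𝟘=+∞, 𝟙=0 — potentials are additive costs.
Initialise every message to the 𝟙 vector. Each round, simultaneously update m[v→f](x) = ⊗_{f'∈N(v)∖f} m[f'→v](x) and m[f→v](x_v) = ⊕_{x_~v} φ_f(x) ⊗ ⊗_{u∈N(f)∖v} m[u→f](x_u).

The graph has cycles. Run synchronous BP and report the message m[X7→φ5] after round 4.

message @ round 4 = [15, 20, 16, 16]

init: all messages = 𝟙 over 4 values
r1 m[φ0→X4] = [0, 4, 0, 0]
r1 m[φ0→X8] = [0, 0, 0, 0]
r1 m[φ1→X8] = [4, 0, 1, 3]
r1 m[φ1→X7] = [0, 3, 4, 1]
r1 m[φ2→X8] = [0, 2, 1, 1]
r1 m[φ2→X7] = [0, 3, 1, 1]
r1 m[φ3→X4] = [0, 4, 1, 0]
r1 m[φ3→X8] = [6, 2, 0, 0]
r1 m[φ4→X4] = [1, 4, 4, 3]
r1 m[φ4→X8] = [4, 3, 4, 1]
r1 m[φ5→X4] = [1, 2, 0, 0]
r1 m[φ5→X7] = [0, 1, 0, 1]
r1 m[φ6→X4] = [2, 2, 0, 2]
r1 m[φ6→X8] = [2, 0, 3, 2]
r1 m[X4→φ0] = [0, 0, 0, 0]
r1 m[X4→φ3] = [0, 0, 0, 0]
r1 m[X4→φ4] = [0, 0, 0, 0]
r1 m[X4→φ5] = [0, 0, 0, 0]
r1 m[X4→φ6] = [0, 0, 0, 0]
r1 m[X8→φ0] = [0, 0, 0, 0]
r1 m[X8→φ1] = [0, 0, 0, 0]
r1 m[X8→φ2] = [0, 0, 0, 0]
r1 m[X8→φ3] = [0, 0, 0, 0]
r1 m[X8→φ4] = [0, 0, 0, 0]
r1 m[X8→φ6] = [0, 0, 0, 0]
r1 m[X7→φ1] = [0, 0, 0, 0]
r1 m[X7→φ2] = [0, 0, 0, 0]
r1 m[X7→φ5] = [0, 0, 0, 0]
r2 m[φ0→X4] = [0, 4, 0, 0]
r2 m[φ0→X8] = [0, 0, 0, 0]
r2 m[φ1→X8] = [4, 0, 1, 3]
r2 m[φ1→X7] = [0, 3, 4, 1]
r2 m[φ2→X8] = [0, 2, 1, 1]
r2 m[φ2→X7] = [0, 3, 1, 1]
r2 m[φ3→X4] = [0, 4, 1, 0]
r2 m[φ3→X8] = [6, 2, 0, 0]
r2 m[φ4→X4] = [1, 4, 4, 3]
r2 m[φ4→X8] = [4, 3, 4, 1]
r2 m[φ5→X4] = [1, 2, 0, 0]
r2 m[φ5→X7] = [0, 1, 0, 1]
r2 m[φ6→X4] = [2, 2, 0, 2]
r2 m[φ6→X8] = [2, 0, 3, 2]
r2 m[X4→φ0] = [4, 12, 5, 5]
r2 m[X4→φ3] = [4, 12, 4, 5]
r2 m[X4→φ4] = [3, 12, 1, 2]
r2 m[X4→φ5] = [3, 14, 5, 5]
r2 m[X4→φ6] = [2, 14, 5, 3]
r2 m[X8→φ0] = [16, 7, 9, 7]
r2 m[X8→φ1] = [12, 7, 8, 4]
r2 m[X8→φ2] = [16, 5, 8, 6]
r2 m[X8→φ3] = [10, 5, 9, 7]
r2 m[X8→φ4] = [12, 4, 5, 6]
r2 m[X8→φ6] = [14, 7, 6, 5]
r2 m[X7→φ1] = [0, 4, 1, 2]
r2 m[X7→φ2] = [0, 4, 4, 2]
r2 m[X7→φ5] = [0, 6, 5, 2]
r3 m[φ0→X4] = [8, 11, 7, 7]
r3 m[φ0→X8] = [5, 5, 4, 5]
r3 m[φ1→X8] = [5, 0, 1, 5]
r3 m[φ1→X7] = [7, 7, 8, 9]
r3 m[φ2→X8] = [0, 3, 4, 3]
r3 m[φ2→X7] = [8, 13, 8, 7]
r3 m[φ3→X4] = [7, 11, 8, 7]
r3 m[φ3→X8] = [10, 6, 4, 5]
r3 m[φ4→X4] = [7, 10, 8, 7]
r3 m[φ4→X8] = [5, 5, 5, 4]
r3 m[φ5→X4] = [3, 4, 0, 5]
r3 m[φ5→X7] = [5, 6, 5, 4]
r3 m[φ6→X4] = [7, 9, 7, 7]
r3 m[φ6→X8] = [8, 4, 8, 4]
r3 m[X4→φ0] = [4, 12, 5, 5]
r3 m[X4→φ3] = [4, 12, 4, 5]
r3 m[X4→φ4] = [3, 12, 1, 2]
r3 m[X4→φ5] = [3, 14, 5, 5]
r3 m[X4→φ6] = [2, 14, 5, 3]
r3 m[X8→φ0] = [16, 7, 9, 7]
r3 m[X8→φ1] = [12, 7, 8, 4]
r3 m[X8→φ2] = [16, 5, 8, 6]
r3 m[X8→φ3] = [10, 5, 9, 7]
r3 m[X8→φ4] = [12, 4, 5, 6]
r3 m[X8→φ6] = [14, 7, 6, 5]
r3 m[X7→φ1] = [0, 4, 1, 2]
r3 m[X7→φ2] = [0, 4, 4, 2]
r3 m[X7→φ5] = [0, 6, 5, 2]
r4 m[φ0→X4] = [8, 11, 7, 7]
r4 m[φ0→X8] = [5, 5, 4, 5]
r4 m[φ1→X8] = [5, 0, 1, 5]
r4 m[φ1→X7] = [7, 7, 8, 9]
r4 m[φ2→X8] = [0, 3, 4, 3]
r4 m[φ2→X7] = [8, 13, 8, 7]
r4 m[φ3→X4] = [7, 11, 8, 7]
r4 m[φ3→X8] = [10, 6, 4, 5]
r4 m[φ4→X4] = [7, 10, 8, 7]
r4 m[φ4→X8] = [5, 5, 5, 4]
r4 m[φ5→X4] = [3, 4, 0, 5]
r4 m[φ5→X7] = [5, 6, 5, 4]
r4 m[φ6→X4] = [7, 9, 7, 7]
r4 m[φ6→X8] = [8, 4, 8, 4]
r4 m[X4→φ0] = [24, 34, 23, 26]
r4 m[X4→φ3] = [25, 34, 22, 26]
r4 m[X4→φ4] = [25, 35, 22, 26]
r4 m[X4→φ5] = [29, 41, 30, 28]
r4 m[X4→φ6] = [25, 36, 23, 26]
r4 m[X8→φ0] = [28, 18, 22, 21]
r4 m[X8→φ1] = [28, 23, 25, 21]
r4 m[X8→φ2] = [33, 20, 22, 23]
r4 m[X8→φ3] = [23, 17, 22, 21]
r4 m[X8→φ4] = [28, 18, 21, 22]
r4 m[X8→φ6] = [25, 19, 18, 22]
r4 m[X7→φ1] = [13, 19, 13, 11]
r4 m[X7→φ2] = [12, 13, 13, 13]
r4 m[X7→φ5] = [15, 20, 16, 16]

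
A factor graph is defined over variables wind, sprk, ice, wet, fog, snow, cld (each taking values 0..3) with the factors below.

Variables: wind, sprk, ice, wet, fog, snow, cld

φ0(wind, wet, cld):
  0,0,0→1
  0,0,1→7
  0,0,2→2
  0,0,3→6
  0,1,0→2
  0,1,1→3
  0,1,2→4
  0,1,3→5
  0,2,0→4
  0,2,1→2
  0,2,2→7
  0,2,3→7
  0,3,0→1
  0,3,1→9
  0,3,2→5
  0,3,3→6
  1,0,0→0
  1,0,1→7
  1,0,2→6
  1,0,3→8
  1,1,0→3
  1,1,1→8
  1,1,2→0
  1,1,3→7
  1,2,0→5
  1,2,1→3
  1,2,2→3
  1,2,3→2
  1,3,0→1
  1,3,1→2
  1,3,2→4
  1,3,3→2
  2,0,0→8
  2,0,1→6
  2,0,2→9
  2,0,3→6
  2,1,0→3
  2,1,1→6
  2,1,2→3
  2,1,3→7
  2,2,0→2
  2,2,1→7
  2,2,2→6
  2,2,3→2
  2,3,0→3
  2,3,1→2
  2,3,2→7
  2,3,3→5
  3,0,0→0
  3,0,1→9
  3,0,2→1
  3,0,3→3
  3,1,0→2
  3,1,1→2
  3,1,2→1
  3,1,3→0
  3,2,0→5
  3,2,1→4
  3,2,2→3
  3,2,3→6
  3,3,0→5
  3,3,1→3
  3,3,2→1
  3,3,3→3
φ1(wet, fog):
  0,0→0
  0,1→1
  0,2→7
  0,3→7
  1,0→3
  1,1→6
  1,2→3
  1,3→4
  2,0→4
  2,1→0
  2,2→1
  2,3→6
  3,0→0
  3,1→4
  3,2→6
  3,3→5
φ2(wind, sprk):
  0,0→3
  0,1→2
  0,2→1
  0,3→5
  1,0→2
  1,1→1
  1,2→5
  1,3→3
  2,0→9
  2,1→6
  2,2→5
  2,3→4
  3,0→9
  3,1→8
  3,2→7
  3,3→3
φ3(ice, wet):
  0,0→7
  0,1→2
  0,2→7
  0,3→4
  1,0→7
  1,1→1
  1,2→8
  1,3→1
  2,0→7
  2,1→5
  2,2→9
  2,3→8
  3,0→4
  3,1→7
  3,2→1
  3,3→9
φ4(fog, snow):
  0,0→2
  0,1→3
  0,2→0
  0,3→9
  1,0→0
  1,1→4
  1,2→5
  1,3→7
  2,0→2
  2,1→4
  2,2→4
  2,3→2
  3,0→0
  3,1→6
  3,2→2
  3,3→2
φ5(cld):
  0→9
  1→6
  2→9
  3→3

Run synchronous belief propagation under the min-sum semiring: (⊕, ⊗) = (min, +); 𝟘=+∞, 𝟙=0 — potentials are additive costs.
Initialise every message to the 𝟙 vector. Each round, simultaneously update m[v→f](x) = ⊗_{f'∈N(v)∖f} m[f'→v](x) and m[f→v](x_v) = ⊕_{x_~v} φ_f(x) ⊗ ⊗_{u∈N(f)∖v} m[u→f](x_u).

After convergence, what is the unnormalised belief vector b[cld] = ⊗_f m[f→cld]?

b[cld] = [12, 10, 14, 7]

init: all messages = 𝟙 over 4 values
r1 m[φ0→wind] = [1, 0, 2, 0]
r1 m[φ0→wet] = [0, 0, 2, 1]
r1 m[φ0→cld] = [0, 2, 0, 0]
r1 m[φ1→wet] = [0, 3, 0, 0]
r1 m[φ1→fog] = [0, 0, 1, 4]
r1 m[φ2→wind] = [1, 1, 4, 3]
r1 m[φ2→sprk] = [2, 1, 1, 3]
r1 m[φ3→ice] = [2, 1, 5, 1]
r1 m[φ3→wet] = [4, 1, 1, 1]
r1 m[φ4→fog] = [0, 0, 2, 0]
r1 m[φ4→snow] = [0, 3, 0, 2]
r1 m[φ5→cld] = [9, 6, 9, 3]
r1 m[wind→φ0] = [0, 0, 0, 0]
r1 m[wind→φ2] = [0, 0, 0, 0]
r1 m[sprk→φ2] = [0, 0, 0, 0]
r1 m[ice→φ3] = [0, 0, 0, 0]
r1 m[wet→φ0] = [0, 0, 0, 0]
r1 m[wet→φ1] = [0, 0, 0, 0]
r1 m[wet→φ3] = [0, 0, 0, 0]
r1 m[fog→φ1] = [0, 0, 0, 0]
r1 m[fog→φ4] = [0, 0, 0, 0]
r1 m[snow→φ4] = [0, 0, 0, 0]
r1 m[cld→φ0] = [0, 0, 0, 0]
r1 m[cld→φ5] = [0, 0, 0, 0]
r2 m[φ0→wind] = [1, 0, 2, 0]
r2 m[φ0→wet] = [0, 0, 2, 1]
r2 m[φ0→cld] = [0, 2, 0, 0]
r2 m[φ1→wet] = [0, 3, 0, 0]
r2 m[φ1→fog] = [0, 0, 1, 4]
r2 m[φ2→wind] = [1, 1, 4, 3]
r2 m[φ2→sprk] = [2, 1, 1, 3]
r2 m[φ3→ice] = [2, 1, 5, 1]
r2 m[φ3→wet] = [4, 1, 1, 1]
r2 m[φ4→fog] = [0, 0, 2, 0]
r2 m[φ4→snow] = [0, 3, 0, 2]
r2 m[φ5→cld] = [9, 6, 9, 3]
r2 m[wind→φ0] = [1, 1, 4, 3]
r2 m[wind→φ2] = [1, 0, 2, 0]
r2 m[sprk→φ2] = [0, 0, 0, 0]
r2 m[ice→φ3] = [0, 0, 0, 0]
r2 m[wet→φ0] = [4, 4, 1, 1]
r2 m[wet→φ1] = [4, 1, 3, 2]
r2 m[wet→φ3] = [0, 3, 2, 1]
r2 m[fog→φ1] = [0, 0, 2, 0]
r2 m[fog→φ4] = [0, 0, 1, 4]
r2 m[snow→φ4] = [0, 0, 0, 0]
r2 m[cld→φ0] = [9, 6, 9, 3]
r2 m[cld→φ5] = [0, 2, 0, 0]
r3 m[φ0→wind] = [9, 6, 6, 7]
r3 m[φ0→wet] = [9, 6, 6, 6]
r3 m[φ0→cld] = [3, 4, 5, 4]
r3 m[φ1→wet] = [0, 3, 0, 0]
r3 m[φ1→fog] = [2, 3, 4, 5]
r3 m[φ2→wind] = [1, 1, 4, 3]
r3 m[φ2→sprk] = [2, 1, 2, 3]
r3 m[φ3→ice] = [5, 2, 7, 3]
r3 m[φ3→wet] = [4, 1, 1, 1]
r3 m[φ4→fog] = [0, 0, 2, 0]
r3 m[φ4→snow] = [0, 3, 0, 3]
r3 m[φ5→cld] = [9, 6, 9, 3]
r3 m[wind→φ0] = [1, 1, 4, 3]
r3 m[wind→φ2] = [1, 0, 2, 0]
r3 m[sprk→φ2] = [0, 0, 0, 0]
r3 m[ice→φ3] = [0, 0, 0, 0]
r3 m[wet→φ0] = [4, 4, 1, 1]
r3 m[wet→φ1] = [4, 1, 3, 2]
r3 m[wet→φ3] = [0, 3, 2, 1]
r3 m[fog→φ1] = [0, 0, 2, 0]
r3 m[fog→φ4] = [0, 0, 1, 4]
r3 m[snow→φ4] = [0, 0, 0, 0]
r3 m[cld→φ0] = [9, 6, 9, 3]
r3 m[cld→φ5] = [0, 2, 0, 0]
r4 m[φ0→wind] = [9, 6, 6, 7]
r4 m[φ0→wet] = [9, 6, 6, 6]
r4 m[φ0→cld] = [3, 4, 5, 4]
r4 m[φ1→wet] = [0, 3, 0, 0]
r4 m[φ1→fog] = [2, 3, 4, 5]
r4 m[φ2→wind] = [1, 1, 4, 3]
r4 m[φ2→sprk] = [2, 1, 2, 3]
r4 m[φ3→ice] = [5, 2, 7, 3]
r4 m[φ3→wet] = [4, 1, 1, 1]
r4 m[φ4→fog] = [0, 0, 2, 0]
r4 m[φ4→snow] = [0, 3, 0, 3]
r4 m[φ5→cld] = [9, 6, 9, 3]
r4 m[wind→φ0] = [1, 1, 4, 3]
r4 m[wind→φ2] = [9, 6, 6, 7]
r4 m[sprk→φ2] = [0, 0, 0, 0]
r4 m[ice→φ3] = [0, 0, 0, 0]
r4 m[wet→φ0] = [4, 4, 1, 1]
r4 m[wet→φ1] = [13, 7, 7, 7]
r4 m[wet→φ3] = [9, 9, 6, 6]
r4 m[fog→φ1] = [0, 0, 2, 0]
r4 m[fog→φ4] = [2, 3, 4, 5]
r4 m[snow→φ4] = [0, 0, 0, 0]
r4 m[cld→φ0] = [9, 6, 9, 3]
r4 m[cld→φ5] = [3, 4, 5, 4]
r5 m[φ0→wind] = [9, 6, 6, 7]
r5 m[φ0→wet] = [9, 6, 6, 6]
r5 m[φ0→cld] = [3, 4, 5, 4]
r5 m[φ1→wet] = [0, 3, 0, 0]
r5 m[φ1→fog] = [7, 7, 8, 11]
r5 m[φ2→wind] = [1, 1, 4, 3]
r5 m[φ2→sprk] = [8, 7, 10, 9]
r5 m[φ3→ice] = [10, 7, 14, 7]
r5 m[φ3→wet] = [4, 1, 1, 1]
r5 m[φ4→fog] = [0, 0, 2, 0]
r5 m[φ4→snow] = [3, 5, 2, 6]
r5 m[φ5→cld] = [9, 6, 9, 3]
r5 m[wind→φ0] = [1, 1, 4, 3]
r5 m[wind→φ2] = [9, 6, 6, 7]
r5 m[sprk→φ2] = [0, 0, 0, 0]
r5 m[ice→φ3] = [0, 0, 0, 0]
r5 m[wet→φ0] = [4, 4, 1, 1]
r5 m[wet→φ1] = [13, 7, 7, 7]
r5 m[wet→φ3] = [9, 9, 6, 6]
r5 m[fog→φ1] = [0, 0, 2, 0]
r5 m[fog→φ4] = [2, 3, 4, 5]
r5 m[snow→φ4] = [0, 0, 0, 0]
r5 m[cld→φ0] = [9, 6, 9, 3]
r5 m[cld→φ5] = [3, 4, 5, 4]
r6 m[φ0→wind] = [9, 6, 6, 7]
r6 m[φ0→wet] = [9, 6, 6, 6]
r6 m[φ0→cld] = [3, 4, 5, 4]
r6 m[φ1→wet] = [0, 3, 0, 0]
r6 m[φ1→fog] = [7, 7, 8, 11]
r6 m[φ2→wind] = [1, 1, 4, 3]
r6 m[φ2→sprk] = [8, 7, 10, 9]
r6 m[φ3→ice] = [10, 7, 14, 7]
r6 m[φ3→wet] = [4, 1, 1, 1]
r6 m[φ4→fog] = [0, 0, 2, 0]
r6 m[φ4→snow] = [3, 5, 2, 6]
r6 m[φ5→cld] = [9, 6, 9, 3]
r6 m[wind→φ0] = [1, 1, 4, 3]
r6 m[wind→φ2] = [9, 6, 6, 7]
r6 m[sprk→φ2] = [0, 0, 0, 0]
r6 m[ice→φ3] = [0, 0, 0, 0]
r6 m[wet→φ0] = [4, 4, 1, 1]
r6 m[wet→φ1] = [13, 7, 7, 7]
r6 m[wet→φ3] = [9, 9, 6, 6]
r6 m[fog→φ1] = [0, 0, 2, 0]
r6 m[fog→φ4] = [7, 7, 8, 11]
r6 m[snow→φ4] = [0, 0, 0, 0]
r6 m[cld→φ0] = [9, 6, 9, 3]
r6 m[cld→φ5] = [3, 4, 5, 4]
r7 m[φ0→wind] = [9, 6, 6, 7]
r7 m[φ0→wet] = [9, 6, 6, 6]
r7 m[φ0→cld] = [3, 4, 5, 4]
r7 m[φ1→wet] = [0, 3, 0, 0]
r7 m[φ1→fog] = [7, 7, 8, 11]
r7 m[φ2→wind] = [1, 1, 4, 3]
r7 m[φ2→sprk] = [8, 7, 10, 9]
r7 m[φ3→ice] = [10, 7, 14, 7]
r7 m[φ3→wet] = [4, 1, 1, 1]
r7 m[φ4→fog] = [0, 0, 2, 0]
r7 m[φ4→snow] = [7, 10, 7, 10]
r7 m[φ5→cld] = [9, 6, 9, 3]
r7 m[wind→φ0] = [1, 1, 4, 3]
r7 m[wind→φ2] = [9, 6, 6, 7]
r7 m[sprk→φ2] = [0, 0, 0, 0]
r7 m[ice→φ3] = [0, 0, 0, 0]
r7 m[wet→φ0] = [4, 4, 1, 1]
r7 m[wet→φ1] = [13, 7, 7, 7]
r7 m[wet→φ3] = [9, 9, 6, 6]
r7 m[fog→φ1] = [0, 0, 2, 0]
r7 m[fog→φ4] = [7, 7, 8, 11]
r7 m[snow→φ4] = [0, 0, 0, 0]
r7 m[cld→φ0] = [9, 6, 9, 3]
r7 m[cld→φ5] = [3, 4, 5, 4]
r8 m[φ0→wind] = [9, 6, 6, 7]
r8 m[φ0→wet] = [9, 6, 6, 6]
r8 m[φ0→cld] = [3, 4, 5, 4]
r8 m[φ1→wet] = [0, 3, 0, 0]
r8 m[φ1→fog] = [7, 7, 8, 11]
r8 m[φ2→wind] = [1, 1, 4, 3]
r8 m[φ2→sprk] = [8, 7, 10, 9]
r8 m[φ3→ice] = [10, 7, 14, 7]
r8 m[φ3→wet] = [4, 1, 1, 1]
r8 m[φ4→fog] = [0, 0, 2, 0]
r8 m[φ4→snow] = [7, 10, 7, 10]
r8 m[φ5→cld] = [9, 6, 9, 3]
r8 m[wind→φ0] = [1, 1, 4, 3]
r8 m[wind→φ2] = [9, 6, 6, 7]
r8 m[sprk→φ2] = [0, 0, 0, 0]
r8 m[ice→φ3] = [0, 0, 0, 0]
r8 m[wet→φ0] = [4, 4, 1, 1]
r8 m[wet→φ1] = [13, 7, 7, 7]
r8 m[wet→φ3] = [9, 9, 6, 6]
r8 m[fog→φ1] = [0, 0, 2, 0]
r8 m[fog→φ4] = [7, 7, 8, 11]
r8 m[snow→φ4] = [0, 0, 0, 0]
r8 m[cld→φ0] = [9, 6, 9, 3]
r8 m[cld→φ5] = [3, 4, 5, 4]
fixed point reached at round 8
b[cld] = ⊗ incoming = [12, 10, 14, 7]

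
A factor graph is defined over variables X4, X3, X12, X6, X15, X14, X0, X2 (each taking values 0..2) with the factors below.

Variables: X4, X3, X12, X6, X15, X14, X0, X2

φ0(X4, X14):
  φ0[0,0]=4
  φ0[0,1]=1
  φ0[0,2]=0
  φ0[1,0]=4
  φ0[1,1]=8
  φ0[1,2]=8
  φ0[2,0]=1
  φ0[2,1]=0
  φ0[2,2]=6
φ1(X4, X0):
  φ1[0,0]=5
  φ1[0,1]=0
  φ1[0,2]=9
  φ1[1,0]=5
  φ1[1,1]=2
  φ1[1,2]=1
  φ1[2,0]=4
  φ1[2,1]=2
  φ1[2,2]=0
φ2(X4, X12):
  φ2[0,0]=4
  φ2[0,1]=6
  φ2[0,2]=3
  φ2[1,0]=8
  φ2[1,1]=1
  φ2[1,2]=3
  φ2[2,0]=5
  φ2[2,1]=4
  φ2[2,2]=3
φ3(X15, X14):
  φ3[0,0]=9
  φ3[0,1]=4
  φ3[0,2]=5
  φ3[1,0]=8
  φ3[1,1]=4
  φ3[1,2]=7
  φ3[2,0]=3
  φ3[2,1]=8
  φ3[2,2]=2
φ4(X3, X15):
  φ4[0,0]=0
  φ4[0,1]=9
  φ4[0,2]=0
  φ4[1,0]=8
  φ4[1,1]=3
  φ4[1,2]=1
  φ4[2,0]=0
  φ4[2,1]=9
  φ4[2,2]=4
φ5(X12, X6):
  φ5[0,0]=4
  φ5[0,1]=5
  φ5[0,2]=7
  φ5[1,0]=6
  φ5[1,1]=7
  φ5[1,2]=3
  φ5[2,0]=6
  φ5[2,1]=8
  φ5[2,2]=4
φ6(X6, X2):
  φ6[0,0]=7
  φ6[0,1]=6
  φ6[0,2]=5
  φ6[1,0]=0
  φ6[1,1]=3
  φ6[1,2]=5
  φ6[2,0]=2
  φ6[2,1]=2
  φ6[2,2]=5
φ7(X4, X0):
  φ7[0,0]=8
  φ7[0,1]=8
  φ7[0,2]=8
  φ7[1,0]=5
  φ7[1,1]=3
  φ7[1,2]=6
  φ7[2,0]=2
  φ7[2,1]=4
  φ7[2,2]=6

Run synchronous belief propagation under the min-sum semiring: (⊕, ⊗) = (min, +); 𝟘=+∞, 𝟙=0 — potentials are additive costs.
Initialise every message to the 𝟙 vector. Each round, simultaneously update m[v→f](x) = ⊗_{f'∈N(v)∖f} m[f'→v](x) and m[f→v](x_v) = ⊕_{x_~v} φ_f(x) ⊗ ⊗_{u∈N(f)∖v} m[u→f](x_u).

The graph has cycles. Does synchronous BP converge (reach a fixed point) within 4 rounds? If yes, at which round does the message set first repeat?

init: all messages = 𝟙 over 3 values
r1 m[φ0→X4] = [0, 4, 0]
r1 m[φ0→X14] = [1, 0, 0]
r1 m[φ1→X4] = [0, 1, 0]
r1 m[φ1→X0] = [4, 0, 0]
r1 m[φ2→X4] = [3, 1, 3]
r1 m[φ2→X12] = [4, 1, 3]
r1 m[φ3→X15] = [4, 4, 2]
r1 m[φ3→X14] = [3, 4, 2]
r1 m[φ4→X3] = [0, 1, 0]
r1 m[φ4→X15] = [0, 3, 0]
r1 m[φ5→X12] = [4, 3, 4]
r1 m[φ5→X6] = [4, 5, 3]
r1 m[φ6→X6] = [5, 0, 2]
r1 m[φ6→X2] = [0, 2, 5]
r1 m[φ7→X4] = [8, 3, 2]
r1 m[φ7→X0] = [2, 3, 6]
r1 m[X4→φ0] = [0, 0, 0]
r1 m[X4→φ1] = [0, 0, 0]
r1 m[X4→φ2] = [0, 0, 0]
r1 m[X4→φ7] = [0, 0, 0]
r1 m[X3→φ4] = [0, 0, 0]
r1 m[X12→φ2] = [0, 0, 0]
r1 m[X12→φ5] = [0, 0, 0]
r1 m[X6→φ5] = [0, 0, 0]
r1 m[X6→φ6] = [0, 0, 0]
r1 m[X15→φ3] = [0, 0, 0]
r1 m[X15→φ4] = [0, 0, 0]
r1 m[X14→φ0] = [0, 0, 0]
r1 m[X14→φ3] = [0, 0, 0]
r1 m[X0→φ1] = [0, 0, 0]
r1 m[X0→φ7] = [0, 0, 0]
r1 m[X2→φ6] = [0, 0, 0]
r2 m[φ0→X4] = [0, 4, 0]
r2 m[φ0→X14] = [1, 0, 0]
r2 m[φ1→X4] = [0, 1, 0]
r2 m[φ1→X0] = [4, 0, 0]
r2 m[φ2→X4] = [3, 1, 3]
r2 m[φ2→X12] = [4, 1, 3]
r2 m[φ3→X15] = [4, 4, 2]
r2 m[φ3→X14] = [3, 4, 2]
r2 m[φ4→X3] = [0, 1, 0]
r2 m[φ4→X15] = [0, 3, 0]
r2 m[φ5→X12] = [4, 3, 4]
r2 m[φ5→X6] = [4, 5, 3]
r2 m[φ6→X6] = [5, 0, 2]
r2 m[φ6→X2] = [0, 2, 5]
r2 m[φ7→X4] = [8, 3, 2]
r2 m[φ7→X0] = [2, 3, 6]
r2 m[X4→φ0] = [11, 5, 5]
r2 m[X4→φ1] = [11, 8, 5]
r2 m[X4→φ2] = [8, 8, 2]
r2 m[X4→φ7] = [3, 6, 3]
r2 m[X3→φ4] = [0, 0, 0]
r2 m[X12→φ2] = [4, 3, 4]
r2 m[X12→φ5] = [4, 1, 3]
r2 m[X6→φ5] = [5, 0, 2]
r2 m[X6→φ6] = [4, 5, 3]
r2 m[X15→φ3] = [0, 3, 0]
r2 m[X15→φ4] = [4, 4, 2]
r2 m[X14→φ0] = [3, 4, 2]
r2 m[X14→φ3] = [1, 0, 0]
r2 m[X0→φ1] = [2, 3, 6]
r2 m[X0→φ7] = [4, 0, 0]
r2 m[X2→φ6] = [0, 0, 0]
r3 m[φ0→X4] = [2, 7, 4]
r3 m[φ0→X14] = [6, 5, 11]
r3 m[φ1→X4] = [3, 5, 5]
r3 m[φ1→X0] = [9, 7, 5]
r3 m[φ2→X4] = [7, 4, 7]
r3 m[φ2→X12] = [7, 6, 5]
r3 m[φ3→X15] = [4, 4, 2]
r3 m[φ3→X14] = [3, 4, 2]
r3 m[φ4→X3] = [2, 3, 4]
r3 m[φ4→X15] = [0, 3, 0]
r3 m[φ5→X12] = [5, 5, 6]
r3 m[φ5→X6] = [7, 8, 4]
r3 m[φ6→X6] = [5, 0, 2]
r3 m[φ6→X2] = [5, 5, 8]
r3 m[φ7→X4] = [8, 3, 4]
r3 m[φ7→X0] = [5, 7, 9]
r3 m[X4→φ0] = [11, 5, 5]
r3 m[X4→φ1] = [11, 8, 5]
r3 m[X4→φ2] = [8, 8, 2]
r3 m[X4→φ7] = [3, 6, 3]
r3 m[X3→φ4] = [0, 0, 0]
r3 m[X12→φ2] = [4, 3, 4]
r3 m[X12→φ5] = [4, 1, 3]
r3 m[X6→φ5] = [5, 0, 2]
r3 m[X6→φ6] = [4, 5, 3]
r3 m[X15→φ3] = [0, 3, 0]
r3 m[X15→φ4] = [4, 4, 2]
r3 m[X14→φ0] = [3, 4, 2]
r3 m[X14→φ3] = [1, 0, 0]
r3 m[X0→φ1] = [2, 3, 6]
r3 m[X0→φ7] = [4, 0, 0]
r3 m[X2→φ6] = [0, 0, 0]
r4 m[φ0→X4] = [2, 7, 4]
r4 m[φ0→X14] = [6, 5, 11]
r4 m[φ1→X4] = [3, 5, 5]
r4 m[φ1→X0] = [9, 7, 5]
r4 m[φ2→X4] = [7, 4, 7]
r4 m[φ2→X12] = [7, 6, 5]
r4 m[φ3→X15] = [4, 4, 2]
r4 m[φ3→X14] = [3, 4, 2]
r4 m[φ4→X3] = [2, 3, 4]
r4 m[φ4→X15] = [0, 3, 0]
r4 m[φ5→X12] = [5, 5, 6]
r4 m[φ5→X6] = [7, 8, 4]
r4 m[φ6→X6] = [5, 0, 2]
r4 m[φ6→X2] = [5, 5, 8]
r4 m[φ7→X4] = [8, 3, 4]
r4 m[φ7→X0] = [5, 7, 9]
r4 m[X4→φ0] = [18, 12, 16]
r4 m[X4→φ1] = [17, 14, 15]
r4 m[X4→φ2] = [13, 15, 13]
r4 m[X4→φ7] = [12, 16, 16]
r4 m[X3→φ4] = [0, 0, 0]
r4 m[X12→φ2] = [5, 5, 6]
r4 m[X12→φ5] = [7, 6, 5]
r4 m[X6→φ5] = [5, 0, 2]
r4 m[X6→φ6] = [7, 8, 4]
r4 m[X15→φ3] = [0, 3, 0]
r4 m[X15→φ4] = [4, 4, 2]
r4 m[X14→φ0] = [3, 4, 2]
r4 m[X14→φ3] = [6, 5, 11]
r4 m[X0→φ1] = [5, 7, 9]
r4 m[X0→φ7] = [9, 7, 5]
r4 m[X2→φ6] = [0, 0, 0]
no fixed point within 4 rounds

NOT CONVERGED within 4 rounds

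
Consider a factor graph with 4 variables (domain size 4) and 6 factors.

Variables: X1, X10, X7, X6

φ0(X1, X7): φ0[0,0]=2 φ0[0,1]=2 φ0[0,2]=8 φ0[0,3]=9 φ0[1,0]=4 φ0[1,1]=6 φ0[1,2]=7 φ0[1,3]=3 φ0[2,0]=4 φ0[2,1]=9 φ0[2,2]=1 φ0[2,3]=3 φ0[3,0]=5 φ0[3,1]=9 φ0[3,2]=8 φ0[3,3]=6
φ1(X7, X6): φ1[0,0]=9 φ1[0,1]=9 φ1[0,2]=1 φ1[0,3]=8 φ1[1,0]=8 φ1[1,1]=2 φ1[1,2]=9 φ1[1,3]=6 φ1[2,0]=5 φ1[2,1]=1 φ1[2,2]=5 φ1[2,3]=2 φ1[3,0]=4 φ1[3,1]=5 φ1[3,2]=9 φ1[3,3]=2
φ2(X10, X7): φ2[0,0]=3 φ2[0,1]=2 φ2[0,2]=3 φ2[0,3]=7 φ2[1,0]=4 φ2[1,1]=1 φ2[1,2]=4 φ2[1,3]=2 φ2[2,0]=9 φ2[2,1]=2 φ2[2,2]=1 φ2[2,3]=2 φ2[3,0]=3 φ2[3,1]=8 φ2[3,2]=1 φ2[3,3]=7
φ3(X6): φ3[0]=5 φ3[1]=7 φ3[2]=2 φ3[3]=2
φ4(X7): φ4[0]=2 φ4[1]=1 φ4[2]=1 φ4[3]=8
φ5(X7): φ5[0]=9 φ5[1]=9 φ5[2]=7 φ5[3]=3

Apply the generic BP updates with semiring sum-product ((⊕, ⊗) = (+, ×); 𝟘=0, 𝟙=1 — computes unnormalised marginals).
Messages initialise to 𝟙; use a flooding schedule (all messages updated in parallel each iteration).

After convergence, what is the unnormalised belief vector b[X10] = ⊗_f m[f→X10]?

init: all messages = 𝟙 over 4 values
r1 m[φ0→X1] = [21, 20, 17, 28]
r1 m[φ0→X7] = [15, 26, 24, 21]
r1 m[φ1→X7] = [27, 25, 13, 20]
r1 m[φ1→X6] = [26, 17, 24, 18]
r1 m[φ2→X10] = [15, 11, 14, 19]
r1 m[φ2→X7] = [19, 13, 9, 18]
r1 m[φ3→X6] = [5, 7, 2, 2]
r1 m[φ4→X7] = [2, 1, 1, 8]
r1 m[φ5→X7] = [9, 9, 7, 3]
r1 m[X1→φ0] = [1, 1, 1, 1]
r1 m[X10→φ2] = [1, 1, 1, 1]
r1 m[X7→φ0] = [1, 1, 1, 1]
r1 m[X7→φ1] = [1, 1, 1, 1]
r1 m[X7→φ2] = [1, 1, 1, 1]
r1 m[X7→φ4] = [1, 1, 1, 1]
r1 m[X7→φ5] = [1, 1, 1, 1]
r1 m[X6→φ1] = [1, 1, 1, 1]
r1 m[X6→φ3] = [1, 1, 1, 1]
r2 m[φ0→X1] = [21, 20, 17, 28]
r2 m[φ0→X7] = [15, 26, 24, 21]
r2 m[φ1→X7] = [27, 25, 13, 20]
r2 m[φ1→X6] = [26, 17, 24, 18]
r2 m[φ2→X10] = [15, 11, 14, 19]
r2 m[φ2→X7] = [19, 13, 9, 18]
r2 m[φ3→X6] = [5, 7, 2, 2]
r2 m[φ4→X7] = [2, 1, 1, 8]
r2 m[φ5→X7] = [9, 9, 7, 3]
r2 m[X1→φ0] = [1, 1, 1, 1]
r2 m[X10→φ2] = [1, 1, 1, 1]
r2 m[X7→φ0] = [9234, 2925, 819, 8640]
r2 m[X7→φ1] = [5130, 3042, 1512, 9072]
r2 m[X7→φ2] = [7290, 5850, 2184, 10080]
r2 m[X7→φ4] = [69255, 76050, 19656, 22680]
r2 m[X7→φ5] = [15390, 8450, 2808, 60480]
r2 m[X6→φ1] = [5, 7, 2, 2]
r2 m[X6→φ3] = [26, 17, 24, 18]
r3 m[φ0→X1] = [108630, 86139, 90000, 130887]
r3 m[φ0→X7] = [15, 26, 24, 21]
r3 m[φ1→X7] = [126, 84, 46, 77]
r3 m[φ1→X6] = [114354, 99126, 121716, 80460]
r3 m[φ2→X10] = [110682, 63906, 99654, 141414]
r3 m[φ2→X7] = [19, 13, 9, 18]
r3 m[φ3→X6] = [5, 7, 2, 2]
r3 m[φ4→X7] = [2, 1, 1, 8]
r3 m[φ5→X7] = [9, 9, 7, 3]
r3 m[X1→φ0] = [1, 1, 1, 1]
r3 m[X10→φ2] = [1, 1, 1, 1]
r3 m[X7→φ0] = [9234, 2925, 819, 8640]
r3 m[X7→φ1] = [5130, 3042, 1512, 9072]
r3 m[X7→φ2] = [7290, 5850, 2184, 10080]
r3 m[X7→φ4] = [69255, 76050, 19656, 22680]
r3 m[X7→φ5] = [15390, 8450, 2808, 60480]
r3 m[X6→φ1] = [5, 7, 2, 2]
r3 m[X6→φ3] = [26, 17, 24, 18]
r4 m[φ0→X1] = [108630, 86139, 90000, 130887]
r4 m[φ0→X7] = [15, 26, 24, 21]
r4 m[φ1→X7] = [126, 84, 46, 77]
r4 m[φ1→X6] = [114354, 99126, 121716, 80460]
r4 m[φ2→X10] = [110682, 63906, 99654, 141414]
r4 m[φ2→X7] = [19, 13, 9, 18]
r4 m[φ3→X6] = [5, 7, 2, 2]
r4 m[φ4→X7] = [2, 1, 1, 8]
r4 m[φ5→X7] = [9, 9, 7, 3]
r4 m[X1→φ0] = [1, 1, 1, 1]
r4 m[X10→φ2] = [1, 1, 1, 1]
r4 m[X7→φ0] = [43092, 9828, 2898, 33264]
r4 m[X7→φ1] = [5130, 3042, 1512, 9072]
r4 m[X7→φ2] = [34020, 19656, 7728, 38808]
r4 m[X7→φ4] = [323190, 255528, 69552, 87318]
r4 m[X7→φ5] = [71820, 28392, 9936, 232848]
r4 m[X6→φ1] = [5, 7, 2, 2]
r4 m[X6→φ3] = [114354, 99126, 121716, 80460]
r5 m[φ0→X1] = [428400, 351414, 363510, 526680]
r5 m[φ0→X7] = [15, 26, 24, 21]
r5 m[φ1→X7] = [126, 84, 46, 77]
r5 m[φ1→X6] = [114354, 99126, 121716, 80460]
r5 m[φ2→X10] = [436212, 264264, 430836, 538692]
r5 m[φ2→X7] = [19, 13, 9, 18]
r5 m[φ3→X6] = [5, 7, 2, 2]
r5 m[φ4→X7] = [2, 1, 1, 8]
r5 m[φ5→X7] = [9, 9, 7, 3]
r5 m[X1→φ0] = [1, 1, 1, 1]
r5 m[X10→φ2] = [1, 1, 1, 1]
r5 m[X7→φ0] = [43092, 9828, 2898, 33264]
r5 m[X7→φ1] = [5130, 3042, 1512, 9072]
r5 m[X7→φ2] = [34020, 19656, 7728, 38808]
r5 m[X7→φ4] = [323190, 255528, 69552, 87318]
r5 m[X7→φ5] = [71820, 28392, 9936, 232848]
r5 m[X6→φ1] = [5, 7, 2, 2]
r5 m[X6→φ3] = [114354, 99126, 121716, 80460]
r6 m[φ0→X1] = [428400, 351414, 363510, 526680]
r6 m[φ0→X7] = [15, 26, 24, 21]
r6 m[φ1→X7] = [126, 84, 46, 77]
r6 m[φ1→X6] = [114354, 99126, 121716, 80460]
r6 m[φ2→X10] = [436212, 264264, 430836, 538692]
r6 m[φ2→X7] = [19, 13, 9, 18]
r6 m[φ3→X6] = [5, 7, 2, 2]
r6 m[φ4→X7] = [2, 1, 1, 8]
r6 m[φ5→X7] = [9, 9, 7, 3]
r6 m[X1→φ0] = [1, 1, 1, 1]
r6 m[X10→φ2] = [1, 1, 1, 1]
r6 m[X7→φ0] = [43092, 9828, 2898, 33264]
r6 m[X7→φ1] = [5130, 3042, 1512, 9072]
r6 m[X7→φ2] = [34020, 19656, 7728, 38808]
r6 m[X7→φ4] = [323190, 255528, 69552, 87318]
r6 m[X7→φ5] = [71820, 28392, 9936, 232848]
r6 m[X6→φ1] = [5, 7, 2, 2]
r6 m[X6→φ3] = [114354, 99126, 121716, 80460]
fixed point reached at round 6
b[X10] = ⊗ incoming = [436212, 264264, 430836, 538692]

b[X10] = [436212, 264264, 430836, 538692]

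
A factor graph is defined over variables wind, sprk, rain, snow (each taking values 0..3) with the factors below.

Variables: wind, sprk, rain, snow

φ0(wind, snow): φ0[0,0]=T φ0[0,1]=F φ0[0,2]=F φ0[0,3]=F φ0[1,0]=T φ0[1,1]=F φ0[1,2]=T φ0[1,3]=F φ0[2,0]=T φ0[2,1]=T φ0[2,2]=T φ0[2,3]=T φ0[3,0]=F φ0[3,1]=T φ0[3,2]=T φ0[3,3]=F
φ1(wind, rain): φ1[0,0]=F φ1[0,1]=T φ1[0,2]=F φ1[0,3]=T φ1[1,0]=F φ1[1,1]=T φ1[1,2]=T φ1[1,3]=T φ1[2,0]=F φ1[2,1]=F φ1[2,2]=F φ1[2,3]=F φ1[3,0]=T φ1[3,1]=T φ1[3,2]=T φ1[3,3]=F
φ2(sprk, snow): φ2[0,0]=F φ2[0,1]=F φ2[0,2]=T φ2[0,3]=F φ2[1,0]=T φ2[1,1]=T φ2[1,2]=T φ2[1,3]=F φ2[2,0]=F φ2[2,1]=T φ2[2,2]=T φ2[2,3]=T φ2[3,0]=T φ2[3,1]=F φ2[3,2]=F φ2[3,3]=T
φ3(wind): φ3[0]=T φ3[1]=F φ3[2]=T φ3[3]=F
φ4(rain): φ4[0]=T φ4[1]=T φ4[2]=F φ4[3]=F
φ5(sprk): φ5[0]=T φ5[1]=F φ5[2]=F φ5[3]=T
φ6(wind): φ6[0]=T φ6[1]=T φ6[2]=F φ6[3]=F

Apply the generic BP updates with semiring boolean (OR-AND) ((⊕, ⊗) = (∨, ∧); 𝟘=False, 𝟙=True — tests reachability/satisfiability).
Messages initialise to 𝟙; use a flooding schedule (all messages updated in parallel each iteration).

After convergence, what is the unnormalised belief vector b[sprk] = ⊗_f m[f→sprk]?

init: all messages = 𝟙 over 4 values
r1 m[φ0→wind] = [T, T, T, T]
r1 m[φ0→snow] = [T, T, T, T]
r1 m[φ1→wind] = [T, T, F, T]
r1 m[φ1→rain] = [T, T, T, T]
r1 m[φ2→sprk] = [T, T, T, T]
r1 m[φ2→snow] = [T, T, T, T]
r1 m[φ3→wind] = [T, F, T, F]
r1 m[φ4→rain] = [T, T, F, F]
r1 m[φ5→sprk] = [T, F, F, T]
r1 m[φ6→wind] = [T, T, F, F]
r1 m[wind→φ0] = [T, T, T, T]
r1 m[wind→φ1] = [T, T, T, T]
r1 m[wind→φ3] = [T, T, T, T]
r1 m[wind→φ6] = [T, T, T, T]
r1 m[sprk→φ2] = [T, T, T, T]
r1 m[sprk→φ5] = [T, T, T, T]
r1 m[rain→φ1] = [T, T, T, T]
r1 m[rain→φ4] = [T, T, T, T]
r1 m[snow→φ0] = [T, T, T, T]
r1 m[snow→φ2] = [T, T, T, T]
r2 m[φ0→wind] = [T, T, T, T]
r2 m[φ0→snow] = [T, T, T, T]
r2 m[φ1→wind] = [T, T, F, T]
r2 m[φ1→rain] = [T, T, T, T]
r2 m[φ2→sprk] = [T, T, T, T]
r2 m[φ2→snow] = [T, T, T, T]
r2 m[φ3→wind] = [T, F, T, F]
r2 m[φ4→rain] = [T, T, F, F]
r2 m[φ5→sprk] = [T, F, F, T]
r2 m[φ6→wind] = [T, T, F, F]
r2 m[wind→φ0] = [T, F, F, F]
r2 m[wind→φ1] = [T, F, F, F]
r2 m[wind→φ3] = [T, T, F, F]
r2 m[wind→φ6] = [T, F, F, F]
r2 m[sprk→φ2] = [T, F, F, T]
r2 m[sprk→φ5] = [T, T, T, T]
r2 m[rain→φ1] = [T, T, F, F]
r2 m[rain→φ4] = [T, T, T, T]
r2 m[snow→φ0] = [T, T, T, T]
r2 m[snow→φ2] = [T, T, T, T]
r3 m[φ0→wind] = [T, T, T, T]
r3 m[φ0→snow] = [T, F, F, F]
r3 m[φ1→wind] = [T, T, F, T]
r3 m[φ1→rain] = [F, T, F, T]
r3 m[φ2→sprk] = [T, T, T, T]
r3 m[φ2→snow] = [T, F, T, T]
r3 m[φ3→wind] = [T, F, T, F]
r3 m[φ4→rain] = [T, T, F, F]
r3 m[φ5→sprk] = [T, F, F, T]
r3 m[φ6→wind] = [T, T, F, F]
r3 m[wind→φ0] = [T, F, F, F]
r3 m[wind→φ1] = [T, F, F, F]
r3 m[wind→φ3] = [T, T, F, F]
r3 m[wind→φ6] = [T, F, F, F]
r3 m[sprk→φ2] = [T, F, F, T]
r3 m[sprk→φ5] = [T, T, T, T]
r3 m[rain→φ1] = [T, T, F, F]
r3 m[rain→φ4] = [T, T, T, T]
r3 m[snow→φ0] = [T, T, T, T]
r3 m[snow→φ2] = [T, T, T, T]
r4 m[φ0→wind] = [T, T, T, T]
r4 m[φ0→snow] = [T, F, F, F]
r4 m[φ1→wind] = [T, T, F, T]
r4 m[φ1→rain] = [F, T, F, T]
r4 m[φ2→sprk] = [T, T, T, T]
r4 m[φ2→snow] = [T, F, T, T]
r4 m[φ3→wind] = [T, F, T, F]
r4 m[φ4→rain] = [T, T, F, F]
r4 m[φ5→sprk] = [T, F, F, T]
r4 m[φ6→wind] = [T, T, F, F]
r4 m[wind→φ0] = [T, F, F, F]
r4 m[wind→φ1] = [T, F, F, F]
r4 m[wind→φ3] = [T, T, F, F]
r4 m[wind→φ6] = [T, F, F, F]
r4 m[sprk→φ2] = [T, F, F, T]
r4 m[sprk→φ5] = [T, T, T, T]
r4 m[rain→φ1] = [T, T, F, F]
r4 m[rain→φ4] = [F, T, F, T]
r4 m[snow→φ0] = [T, F, T, T]
r4 m[snow→φ2] = [T, F, F, F]
r5 m[φ0→wind] = [T, T, T, T]
r5 m[φ0→snow] = [T, F, F, F]
r5 m[φ1→wind] = [T, T, F, T]
r5 m[φ1→rain] = [F, T, F, T]
r5 m[φ2→sprk] = [F, T, F, T]
r5 m[φ2→snow] = [T, F, T, T]
r5 m[φ3→wind] = [T, F, T, F]
r5 m[φ4→rain] = [T, T, F, F]
r5 m[φ5→sprk] = [T, F, F, T]
r5 m[φ6→wind] = [T, T, F, F]
r5 m[wind→φ0] = [T, F, F, F]
r5 m[wind→φ1] = [T, F, F, F]
r5 m[wind→φ3] = [T, T, F, F]
r5 m[wind→φ6] = [T, F, F, F]
r5 m[sprk→φ2] = [T, F, F, T]
r5 m[sprk→φ5] = [T, T, T, T]
r5 m[rain→φ1] = [T, T, F, F]
r5 m[rain→φ4] = [F, T, F, T]
r5 m[snow→φ0] = [T, F, T, T]
r5 m[snow→φ2] = [T, F, F, F]
r6 m[φ0→wind] = [T, T, T, T]
r6 m[φ0→snow] = [T, F, F, F]
r6 m[φ1→wind] = [T, T, F, T]
r6 m[φ1→rain] = [F, T, F, T]
r6 m[φ2→sprk] = [F, T, F, T]
r6 m[φ2→snow] = [T, F, T, T]
r6 m[φ3→wind] = [T, F, T, F]
r6 m[φ4→rain] = [T, T, F, F]
r6 m[φ5→sprk] = [T, F, F, T]
r6 m[φ6→wind] = [T, T, F, F]
r6 m[wind→φ0] = [T, F, F, F]
r6 m[wind→φ1] = [T, F, F, F]
r6 m[wind→φ3] = [T, T, F, F]
r6 m[wind→φ6] = [T, F, F, F]
r6 m[sprk→φ2] = [T, F, F, T]
r6 m[sprk→φ5] = [F, T, F, T]
r6 m[rain→φ1] = [T, T, F, F]
r6 m[rain→φ4] = [F, T, F, T]
r6 m[snow→φ0] = [T, F, T, T]
r6 m[snow→φ2] = [T, F, F, F]
r7 m[φ0→wind] = [T, T, T, T]
r7 m[φ0→snow] = [T, F, F, F]
r7 m[φ1→wind] = [T, T, F, T]
r7 m[φ1→rain] = [F, T, F, T]
r7 m[φ2→sprk] = [F, T, F, T]
r7 m[φ2→snow] = [T, F, T, T]
r7 m[φ3→wind] = [T, F, T, F]
r7 m[φ4→rain] = [T, T, F, F]
r7 m[φ5→sprk] = [T, F, F, T]
r7 m[φ6→wind] = [T, T, F, F]
r7 m[wind→φ0] = [T, F, F, F]
r7 m[wind→φ1] = [T, F, F, F]
r7 m[wind→φ3] = [T, T, F, F]
r7 m[wind→φ6] = [T, F, F, F]
r7 m[sprk→φ2] = [T, F, F, T]
r7 m[sprk→φ5] = [F, T, F, T]
r7 m[rain→φ1] = [T, T, F, F]
r7 m[rain→φ4] = [F, T, F, T]
r7 m[snow→φ0] = [T, F, T, T]
r7 m[snow→φ2] = [T, F, F, F]
fixed point reached at round 7
b[sprk] = ⊗ incoming = [F, F, F, T]

b[sprk] = [F, F, F, T]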